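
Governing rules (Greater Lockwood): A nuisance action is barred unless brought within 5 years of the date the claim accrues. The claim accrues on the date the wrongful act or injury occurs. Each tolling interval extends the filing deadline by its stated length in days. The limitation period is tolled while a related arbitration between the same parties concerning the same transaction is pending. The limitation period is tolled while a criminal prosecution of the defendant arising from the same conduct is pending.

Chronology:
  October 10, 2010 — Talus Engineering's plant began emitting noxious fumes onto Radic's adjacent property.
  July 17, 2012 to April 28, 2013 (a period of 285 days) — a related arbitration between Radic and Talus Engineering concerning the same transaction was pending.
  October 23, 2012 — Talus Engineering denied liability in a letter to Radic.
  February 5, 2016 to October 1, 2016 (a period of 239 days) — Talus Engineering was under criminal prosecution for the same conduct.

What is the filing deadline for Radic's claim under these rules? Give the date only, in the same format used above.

March 17, 2017

The claim accrued on October 10, 2010, when the wrongful act occurred.
Adding the 5 years base period to October 10, 2010 gives a deadline of October 10, 2015, before any tolling.
The pending related arbitration from July 17, 2012 to April 28, 2013 tolled the period for 285 days, extending the deadline to July 21, 2016.
The period was tolled for 239 days by the pending criminal prosecution (February 5, 2016 to October 1, 2016), pushing the deadline to March 17, 2017.
None of the other events listed affects the running of the period under the stated rules.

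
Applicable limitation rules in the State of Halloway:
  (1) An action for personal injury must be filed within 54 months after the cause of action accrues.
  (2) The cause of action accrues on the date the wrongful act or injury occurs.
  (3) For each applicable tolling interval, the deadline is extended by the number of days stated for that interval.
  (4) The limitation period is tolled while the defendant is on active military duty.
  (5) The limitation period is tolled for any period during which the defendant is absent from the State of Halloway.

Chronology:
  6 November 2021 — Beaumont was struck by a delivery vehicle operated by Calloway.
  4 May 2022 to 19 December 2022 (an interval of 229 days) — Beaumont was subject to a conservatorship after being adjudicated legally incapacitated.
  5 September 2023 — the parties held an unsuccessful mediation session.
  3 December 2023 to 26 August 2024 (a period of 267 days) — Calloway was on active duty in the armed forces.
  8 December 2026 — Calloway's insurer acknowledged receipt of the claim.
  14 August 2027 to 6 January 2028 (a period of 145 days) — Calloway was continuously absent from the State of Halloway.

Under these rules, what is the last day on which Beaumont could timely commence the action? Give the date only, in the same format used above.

The claim accrued on 6 November 2021, when the wrongful act occurred.
The untolled deadline — 54 months after 6 November 2021 — is 6 May 2026.
The period was tolled for 267 days by the defendant's active military service (3 December 2023 to 26 August 2024), pushing the deadline to 28 January 2027.
The defendant's absence from the jurisdiction starting 14 August 2027 came too late — the period had run on 28 January 2027 — and so does not extend the deadline.
Although the plaintiff's incapacity ran from 4 May 2022 to 19 December 2022, the stated rules do not make that a tolling event, so it is disregarded.
None of the other events listed affects the running of the period under the stated rules.

28 January 2027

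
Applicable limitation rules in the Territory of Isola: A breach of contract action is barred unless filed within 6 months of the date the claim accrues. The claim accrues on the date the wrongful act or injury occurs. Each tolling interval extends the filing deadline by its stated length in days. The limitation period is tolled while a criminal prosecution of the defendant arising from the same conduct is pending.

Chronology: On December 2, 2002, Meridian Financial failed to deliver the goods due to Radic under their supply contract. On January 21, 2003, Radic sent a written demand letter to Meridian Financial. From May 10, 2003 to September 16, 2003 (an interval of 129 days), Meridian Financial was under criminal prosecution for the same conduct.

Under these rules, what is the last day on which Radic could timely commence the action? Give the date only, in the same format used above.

October 9, 2003

The claim accrued on December 2, 2002, the date of the act.
The untolled deadline — 6 months after December 2, 2002 — is June 2, 2003.
The pending criminal prosecution from May 10, 2003 to September 16, 2003 tolled the period for 129 days, extending the deadline to October 9, 2003.
The other events in the timeline have no effect on the limitation period under the stated rules.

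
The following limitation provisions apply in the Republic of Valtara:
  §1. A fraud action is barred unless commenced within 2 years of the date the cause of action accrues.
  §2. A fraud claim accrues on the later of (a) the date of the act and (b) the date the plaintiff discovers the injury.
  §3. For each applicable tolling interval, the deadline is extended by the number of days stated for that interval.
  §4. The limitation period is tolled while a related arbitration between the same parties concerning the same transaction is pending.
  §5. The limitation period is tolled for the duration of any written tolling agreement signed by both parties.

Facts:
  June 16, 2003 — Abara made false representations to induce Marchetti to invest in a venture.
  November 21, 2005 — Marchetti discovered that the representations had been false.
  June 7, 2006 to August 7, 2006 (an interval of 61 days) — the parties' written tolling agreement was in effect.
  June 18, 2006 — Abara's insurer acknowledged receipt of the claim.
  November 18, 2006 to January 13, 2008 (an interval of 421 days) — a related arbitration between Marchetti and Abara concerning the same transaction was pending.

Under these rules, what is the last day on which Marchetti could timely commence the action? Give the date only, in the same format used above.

Because discovery on November 21, 2005 post-dates the June 16, 2003 act, accrual under the later-of rule falls on November 21, 2005.
The untolled deadline — 2 years after November 21, 2005 — is November 21, 2007.
The period was tolled for 61 days by the written tolling agreement (June 7, 2006 to August 7, 2006), pushing the deadline to January 21, 2008.
The pending related arbitration from November 18, 2006 to January 13, 2008 tolled the period for 421 days, extending the deadline to March 17, 2009.
None of the other events listed affects the running of the period under the stated rules.

March 17, 2009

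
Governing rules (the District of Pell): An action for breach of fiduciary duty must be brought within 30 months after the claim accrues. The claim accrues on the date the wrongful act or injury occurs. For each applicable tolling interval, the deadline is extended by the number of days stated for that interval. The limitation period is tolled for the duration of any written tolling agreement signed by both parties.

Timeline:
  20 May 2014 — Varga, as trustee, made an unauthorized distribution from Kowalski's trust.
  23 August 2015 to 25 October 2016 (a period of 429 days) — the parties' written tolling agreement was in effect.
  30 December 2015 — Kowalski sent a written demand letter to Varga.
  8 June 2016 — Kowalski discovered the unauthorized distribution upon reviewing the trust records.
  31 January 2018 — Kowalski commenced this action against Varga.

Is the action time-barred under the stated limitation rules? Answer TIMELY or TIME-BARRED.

TIME-BARRED

Because the rule ties accrual to occurrence, the claim accrued on 20 May 2014, not on the 8 June 2016 discovery date.
The untolled deadline — 30 months after 20 May 2014 — is 20 November 2016.
The written tolling agreement from 23 August 2015 to 25 October 2016 tolled the period for 429 days, extending the deadline to 23 January 2018.
None of the other events listed affects the running of the period under the stated rules.
Filing on 31 January 2018 missed the 23 January 2018 deadline — the action is time-barred.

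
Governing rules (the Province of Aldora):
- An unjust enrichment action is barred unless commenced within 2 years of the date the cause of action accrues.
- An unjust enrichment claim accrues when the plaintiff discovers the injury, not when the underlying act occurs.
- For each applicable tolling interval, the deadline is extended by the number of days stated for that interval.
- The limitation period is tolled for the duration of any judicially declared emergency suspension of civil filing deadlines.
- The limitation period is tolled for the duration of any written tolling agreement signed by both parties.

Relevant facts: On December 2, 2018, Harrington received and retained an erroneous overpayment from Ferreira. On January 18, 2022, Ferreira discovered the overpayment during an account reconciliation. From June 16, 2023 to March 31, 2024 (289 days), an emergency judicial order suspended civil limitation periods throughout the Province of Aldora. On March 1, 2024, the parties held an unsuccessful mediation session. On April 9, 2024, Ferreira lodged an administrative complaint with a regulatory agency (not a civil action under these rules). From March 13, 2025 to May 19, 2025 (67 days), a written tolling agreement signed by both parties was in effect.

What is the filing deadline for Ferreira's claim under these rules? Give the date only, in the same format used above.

November 2, 2024

Under the discovery rule, the claim accrued on January 18, 2022, when Ferreira discovered the injury — not on the December 2, 2018 date of the underlying act.
The untolled deadline — 2 years after January 18, 2022 — is January 18, 2024.
The emergency suspension of filing deadlines from June 16, 2023 to March 31, 2024 tolled the period for 289 days, extending the deadline to November 2, 2024.
The written tolling agreement starting March 13, 2025 came too late — the period had run on November 2, 2024 — and so does not extend the deadline.
None of the other events listed affects the running of the period under the stated rules.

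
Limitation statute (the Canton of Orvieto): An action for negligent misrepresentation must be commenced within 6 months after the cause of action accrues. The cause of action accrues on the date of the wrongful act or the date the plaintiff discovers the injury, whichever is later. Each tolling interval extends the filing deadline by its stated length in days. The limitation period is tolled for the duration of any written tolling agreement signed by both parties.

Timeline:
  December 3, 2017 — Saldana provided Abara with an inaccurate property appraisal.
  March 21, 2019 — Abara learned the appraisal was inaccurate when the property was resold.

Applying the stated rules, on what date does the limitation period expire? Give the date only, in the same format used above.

Taking the later of the act (December 3, 2017) and discovery (March 21, 2019), the claim accrued on March 21, 2019.
Adding the 6 months base period to March 21, 2019 gives a deadline of September 21, 2019, before any tolling.

September 21, 2019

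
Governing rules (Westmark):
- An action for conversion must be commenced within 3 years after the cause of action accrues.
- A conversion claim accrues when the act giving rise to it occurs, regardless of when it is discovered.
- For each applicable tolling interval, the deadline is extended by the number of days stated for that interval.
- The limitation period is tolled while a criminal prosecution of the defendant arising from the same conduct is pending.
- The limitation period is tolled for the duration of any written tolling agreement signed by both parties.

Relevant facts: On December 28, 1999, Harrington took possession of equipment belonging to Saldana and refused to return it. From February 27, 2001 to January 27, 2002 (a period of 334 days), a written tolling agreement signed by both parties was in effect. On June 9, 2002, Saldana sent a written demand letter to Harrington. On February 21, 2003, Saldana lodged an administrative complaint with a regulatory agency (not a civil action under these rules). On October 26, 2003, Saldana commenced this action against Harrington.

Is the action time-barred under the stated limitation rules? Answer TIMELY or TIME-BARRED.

TIMELY

The limitation period began to run on December 28, 1999.
The untolled deadline — 3 years after December 28, 1999 — is December 28, 2002.
The written tolling agreement from February 27, 2001 to January 27, 2002 tolled the period for 334 days, extending the deadline to November 27, 2003.
Nothing else in the chronology tolls or restarts the period.
Saldana filed on October 26, 2003, before the November 27, 2003 deadline, so the action is timely.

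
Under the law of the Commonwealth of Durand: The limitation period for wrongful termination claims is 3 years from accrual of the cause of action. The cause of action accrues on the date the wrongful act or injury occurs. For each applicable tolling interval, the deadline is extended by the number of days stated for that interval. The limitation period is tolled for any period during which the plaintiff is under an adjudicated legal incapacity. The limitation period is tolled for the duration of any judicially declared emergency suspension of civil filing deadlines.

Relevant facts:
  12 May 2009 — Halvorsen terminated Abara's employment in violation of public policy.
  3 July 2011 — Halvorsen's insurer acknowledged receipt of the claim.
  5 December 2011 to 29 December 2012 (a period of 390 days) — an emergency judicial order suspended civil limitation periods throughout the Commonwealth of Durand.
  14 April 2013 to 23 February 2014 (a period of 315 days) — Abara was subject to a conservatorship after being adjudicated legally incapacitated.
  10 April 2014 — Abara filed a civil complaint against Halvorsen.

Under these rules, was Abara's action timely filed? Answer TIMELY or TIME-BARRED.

The limitation period began to run on 12 May 2009.
Adding the 3 years base period to 12 May 2009 gives a deadline of 12 May 2012, before any tolling.
The emergency suspension of filing deadlines from 5 December 2011 to 29 December 2012 tolled the period for 390 days, extending the deadline to 6 June 2013.
Because the plaintiff's legal incapacity ran from 14 April 2013 to 23 February 2014, the deadline is extended by 315 days to 17 April 2014.
Nothing else in the chronology tolls or restarts the period.
The 10 April 2014 filing precedes the 17 April 2014 deadline; the claim is timely.

TIMELY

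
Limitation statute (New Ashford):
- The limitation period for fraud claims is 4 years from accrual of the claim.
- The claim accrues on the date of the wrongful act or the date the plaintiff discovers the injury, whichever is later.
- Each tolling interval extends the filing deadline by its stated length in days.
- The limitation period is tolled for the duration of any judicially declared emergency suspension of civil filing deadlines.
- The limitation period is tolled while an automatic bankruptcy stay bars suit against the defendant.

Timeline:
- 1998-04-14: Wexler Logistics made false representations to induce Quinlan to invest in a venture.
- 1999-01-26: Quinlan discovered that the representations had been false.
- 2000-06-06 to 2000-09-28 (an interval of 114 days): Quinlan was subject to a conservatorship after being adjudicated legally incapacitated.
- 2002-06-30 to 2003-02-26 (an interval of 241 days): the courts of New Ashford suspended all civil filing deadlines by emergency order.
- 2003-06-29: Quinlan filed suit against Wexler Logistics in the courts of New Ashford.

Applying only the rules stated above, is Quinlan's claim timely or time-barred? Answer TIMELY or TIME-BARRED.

Because discovery on 1999-01-26 post-dates the 1998-04-14 act, accrual under the later-of rule falls on 1999-01-26.
The untolled deadline — 4 years after 1999-01-26 — is 2003-01-26.
The emergency suspension of filing deadlines from 2002-06-30 to 2003-02-26 tolled the period for 241 days, extending the deadline to 2003-09-24.
No stated provision tolls the period for the plaintiff's incapacity, so the interval from 2000-06-06 to 2000-09-28 has no effect on the deadline.
Quinlan filed on 2003-06-29, before the 2003-09-24 deadline, so the action is timely.

TIMELY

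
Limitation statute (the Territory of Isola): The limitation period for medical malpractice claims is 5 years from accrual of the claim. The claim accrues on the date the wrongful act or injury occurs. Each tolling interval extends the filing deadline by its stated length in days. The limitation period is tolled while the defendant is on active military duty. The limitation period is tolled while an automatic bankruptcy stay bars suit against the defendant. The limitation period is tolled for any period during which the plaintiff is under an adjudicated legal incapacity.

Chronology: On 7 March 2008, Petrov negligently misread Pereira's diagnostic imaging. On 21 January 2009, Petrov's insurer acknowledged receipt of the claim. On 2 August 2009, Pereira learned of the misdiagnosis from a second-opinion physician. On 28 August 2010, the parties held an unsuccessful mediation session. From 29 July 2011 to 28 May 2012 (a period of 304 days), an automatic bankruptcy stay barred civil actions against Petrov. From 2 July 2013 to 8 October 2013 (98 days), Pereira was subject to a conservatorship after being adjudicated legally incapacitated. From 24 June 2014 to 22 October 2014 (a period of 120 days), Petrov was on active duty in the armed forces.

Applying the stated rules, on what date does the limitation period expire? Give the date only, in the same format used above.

The claim accrued on 7 March 2008, when the wrongful act occurred; under the stated occurrence rule the 2 August 2009 discovery does not delay accrual.
5 years from 7 March 2008 is 7 March 2013.
The automatic bankruptcy stay from 29 July 2011 to 28 May 2012 tolled the period for 304 days, extending the deadline to 5 January 2014.
The plaintiff's legal incapacity from 2 July 2013 to 8 October 2013 tolled the period for 98 days, extending the deadline to 13 April 2014.
The defendant's active military service from 24 June 2014 to 22 October 2014 began after the period had already run on 13 April 2014, so it has no tolling effect.
None of the other events listed affects the running of the period under the stated rules.

13 April 2014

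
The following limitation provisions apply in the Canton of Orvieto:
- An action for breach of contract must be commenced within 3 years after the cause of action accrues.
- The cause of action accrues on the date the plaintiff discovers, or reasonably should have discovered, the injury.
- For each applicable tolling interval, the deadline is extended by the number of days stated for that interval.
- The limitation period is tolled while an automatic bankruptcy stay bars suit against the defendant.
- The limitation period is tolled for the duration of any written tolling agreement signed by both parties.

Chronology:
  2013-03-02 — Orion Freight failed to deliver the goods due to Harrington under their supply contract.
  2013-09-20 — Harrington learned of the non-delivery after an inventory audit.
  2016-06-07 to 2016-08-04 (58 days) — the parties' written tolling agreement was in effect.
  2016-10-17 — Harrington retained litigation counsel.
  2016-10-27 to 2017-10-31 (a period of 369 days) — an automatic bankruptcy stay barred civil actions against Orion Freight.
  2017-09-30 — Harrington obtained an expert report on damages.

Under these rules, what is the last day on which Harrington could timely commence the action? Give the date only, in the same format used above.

2017-11-21

Under the discovery rule, the claim accrued on 2013-09-20, when Harrington discovered the injury — not on the 2013-03-02 date of the underlying act.
Adding the 3 years base period to 2013-09-20 gives a deadline of 2016-09-20, before any tolling.
Because the written tolling agreement ran from 2016-06-07 to 2016-08-04, the deadline is extended by 58 days to 2016-11-17.
The period was tolled for 369 days by the automatic bankruptcy stay (2016-10-27 to 2017-10-31), pushing the deadline to 2017-11-21.
Nothing else in the chronology tolls or restarts the period.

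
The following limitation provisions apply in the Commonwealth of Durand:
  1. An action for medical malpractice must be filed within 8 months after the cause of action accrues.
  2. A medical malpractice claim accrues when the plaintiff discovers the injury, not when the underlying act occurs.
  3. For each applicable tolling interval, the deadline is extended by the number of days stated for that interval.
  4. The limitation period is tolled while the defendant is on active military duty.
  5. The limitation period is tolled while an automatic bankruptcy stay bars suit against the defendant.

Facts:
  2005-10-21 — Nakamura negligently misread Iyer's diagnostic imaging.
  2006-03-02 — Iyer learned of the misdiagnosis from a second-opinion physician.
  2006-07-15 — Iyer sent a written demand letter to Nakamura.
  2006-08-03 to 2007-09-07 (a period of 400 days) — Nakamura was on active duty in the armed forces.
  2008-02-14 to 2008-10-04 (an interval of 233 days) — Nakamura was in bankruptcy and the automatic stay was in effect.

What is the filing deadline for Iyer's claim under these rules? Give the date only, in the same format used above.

2007-12-07

Accrual is tied to discovery, so the period began on 2006-03-02 rather than on 2005-10-21 when the act occurred.
8 months from 2006-03-02 is 2006-11-02.
The period was tolled for 400 days by the defendant's active military service (2006-08-03 to 2007-09-07), pushing the deadline to 2007-12-07.
By the time the automatic bankruptcy stay began on 2008-02-14, the limitation period had already expired on 2007-12-07; that interval cannot revive it.
None of the other events listed affects the running of the period under the stated rules.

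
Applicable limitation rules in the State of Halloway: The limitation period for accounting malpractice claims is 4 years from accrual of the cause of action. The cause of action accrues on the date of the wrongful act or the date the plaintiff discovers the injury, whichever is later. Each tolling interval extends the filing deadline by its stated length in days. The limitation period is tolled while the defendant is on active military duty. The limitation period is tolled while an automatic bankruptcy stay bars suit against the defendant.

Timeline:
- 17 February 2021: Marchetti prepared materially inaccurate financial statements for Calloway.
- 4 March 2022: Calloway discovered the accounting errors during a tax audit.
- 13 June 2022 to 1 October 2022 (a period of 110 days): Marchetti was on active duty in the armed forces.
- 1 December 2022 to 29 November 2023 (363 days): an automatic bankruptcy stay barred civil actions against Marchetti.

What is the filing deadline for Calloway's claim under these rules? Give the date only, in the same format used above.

Because discovery on 4 March 2022 post-dates the 17 February 2021 act, accrual under the later-of rule falls on 4 March 2022.
The untolled deadline — 4 years after 4 March 2022 — is 4 March 2026.
Because the defendant's active military service ran from 13 June 2022 to 1 October 2022, the deadline is extended by 110 days to 22 June 2026.
Because the automatic bankruptcy stay ran from 1 December 2022 to 29 November 2023, the deadline is extended by 363 days to 20 June 2027.

20 June 2027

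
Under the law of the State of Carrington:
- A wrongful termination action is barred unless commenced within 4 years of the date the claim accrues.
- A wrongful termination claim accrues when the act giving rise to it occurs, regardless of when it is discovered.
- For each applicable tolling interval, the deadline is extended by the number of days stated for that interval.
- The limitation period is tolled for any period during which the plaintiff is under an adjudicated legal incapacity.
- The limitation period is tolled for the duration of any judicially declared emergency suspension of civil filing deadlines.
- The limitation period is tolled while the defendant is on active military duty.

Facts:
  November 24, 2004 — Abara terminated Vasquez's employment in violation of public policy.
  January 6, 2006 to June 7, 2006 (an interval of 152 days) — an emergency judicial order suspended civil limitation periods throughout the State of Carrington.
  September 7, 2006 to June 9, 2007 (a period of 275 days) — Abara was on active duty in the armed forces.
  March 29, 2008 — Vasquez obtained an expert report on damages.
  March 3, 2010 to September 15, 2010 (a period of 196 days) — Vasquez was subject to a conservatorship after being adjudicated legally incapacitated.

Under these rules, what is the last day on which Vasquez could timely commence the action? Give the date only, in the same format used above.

The claim accrued on November 24, 2004, the date of the act.
The untolled deadline — 4 years after November 24, 2004 — is November 24, 2008.
The emergency suspension of filing deadlines from January 6, 2006 to June 7, 2006 tolled the period for 152 days, extending the deadline to April 25, 2009.
The period was tolled for 275 days by the defendant's active military service (September 7, 2006 to June 9, 2007), pushing the deadline to January 25, 2010.
The plaintiff's legal incapacity starting March 3, 2010 came too late — the period had run on January 25, 2010 — and so does not extend the deadline.
The other events in the timeline have no effect on the limitation period under the stated rules.

January 25, 2010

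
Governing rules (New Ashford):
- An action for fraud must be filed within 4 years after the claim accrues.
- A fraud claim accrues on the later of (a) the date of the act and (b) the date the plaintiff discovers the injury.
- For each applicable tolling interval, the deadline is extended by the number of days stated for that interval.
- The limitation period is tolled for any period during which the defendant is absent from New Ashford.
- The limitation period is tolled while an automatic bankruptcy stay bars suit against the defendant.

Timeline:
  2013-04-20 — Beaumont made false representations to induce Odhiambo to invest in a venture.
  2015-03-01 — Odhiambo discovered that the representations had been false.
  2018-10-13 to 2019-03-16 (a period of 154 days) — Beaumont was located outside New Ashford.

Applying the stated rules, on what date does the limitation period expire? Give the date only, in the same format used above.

2019-08-02

Because discovery on 2015-03-01 post-dates the 2013-04-20 act, accrual under the later-of rule falls on 2015-03-01.
4 years from 2015-03-01 is 2019-03-01.
Because the defendant's absence from the jurisdiction ran from 2018-10-13 to 2019-03-16, the deadline is extended by 154 days to 2019-08-02.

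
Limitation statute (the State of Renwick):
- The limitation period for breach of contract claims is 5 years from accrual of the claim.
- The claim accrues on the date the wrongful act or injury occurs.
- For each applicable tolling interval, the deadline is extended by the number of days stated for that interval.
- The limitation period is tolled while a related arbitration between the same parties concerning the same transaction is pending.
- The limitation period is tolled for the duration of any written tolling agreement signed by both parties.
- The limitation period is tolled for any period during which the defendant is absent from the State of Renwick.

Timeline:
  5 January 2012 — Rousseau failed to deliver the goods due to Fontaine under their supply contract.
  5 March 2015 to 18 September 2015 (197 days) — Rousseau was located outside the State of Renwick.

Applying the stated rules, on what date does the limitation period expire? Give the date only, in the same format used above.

21 July 2017

The claim accrued on 5 January 2012, the date of the act.
5 years from 5 January 2012 is 5 January 2017.
Because the defendant's absence from the jurisdiction ran from 5 March 2015 to 18 September 2015, the deadline is extended by 197 days to 21 July 2017.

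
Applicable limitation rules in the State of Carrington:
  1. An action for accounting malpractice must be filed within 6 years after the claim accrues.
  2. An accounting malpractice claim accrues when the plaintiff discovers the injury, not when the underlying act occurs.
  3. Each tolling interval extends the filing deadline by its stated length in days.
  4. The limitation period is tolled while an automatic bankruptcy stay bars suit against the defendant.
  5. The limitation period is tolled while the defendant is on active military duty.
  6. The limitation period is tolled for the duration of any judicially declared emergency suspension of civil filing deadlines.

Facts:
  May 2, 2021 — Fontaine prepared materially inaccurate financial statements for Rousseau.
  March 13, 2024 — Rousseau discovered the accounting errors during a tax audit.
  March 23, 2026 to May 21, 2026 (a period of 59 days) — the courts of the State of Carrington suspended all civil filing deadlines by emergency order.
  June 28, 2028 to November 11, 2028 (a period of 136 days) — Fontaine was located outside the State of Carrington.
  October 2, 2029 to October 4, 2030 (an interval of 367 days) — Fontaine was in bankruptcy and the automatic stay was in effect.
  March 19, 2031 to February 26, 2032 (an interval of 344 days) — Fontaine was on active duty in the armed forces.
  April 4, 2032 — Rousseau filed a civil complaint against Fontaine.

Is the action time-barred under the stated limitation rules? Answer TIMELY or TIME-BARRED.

The claim did not accrue until Rousseau discovered the injury on March 13, 2024; the May 2, 2021 act date does not start the clock under the stated rule.
The untolled deadline — 6 years after March 13, 2024 — is March 13, 2030.
Because the emergency suspension of filing deadlines ran from March 23, 2026 to May 21, 2026, the deadline is extended by 59 days to May 11, 2030.
The period was tolled for 367 days by the automatic bankruptcy stay (October 2, 2029 to October 4, 2030), pushing the deadline to May 13, 2031.
The period was tolled for 344 days by the defendant's active military service (March 19, 2031 to February 26, 2032), pushing the deadline to April 21, 2032.
Although the defendant's absence ran from June 28, 2028 to November 11, 2028, the stated rules do not make that a tolling event, so it is disregarded.
Filing on April 4, 2032 beat the April 21, 2032 deadline — the action is timely.

TIMELY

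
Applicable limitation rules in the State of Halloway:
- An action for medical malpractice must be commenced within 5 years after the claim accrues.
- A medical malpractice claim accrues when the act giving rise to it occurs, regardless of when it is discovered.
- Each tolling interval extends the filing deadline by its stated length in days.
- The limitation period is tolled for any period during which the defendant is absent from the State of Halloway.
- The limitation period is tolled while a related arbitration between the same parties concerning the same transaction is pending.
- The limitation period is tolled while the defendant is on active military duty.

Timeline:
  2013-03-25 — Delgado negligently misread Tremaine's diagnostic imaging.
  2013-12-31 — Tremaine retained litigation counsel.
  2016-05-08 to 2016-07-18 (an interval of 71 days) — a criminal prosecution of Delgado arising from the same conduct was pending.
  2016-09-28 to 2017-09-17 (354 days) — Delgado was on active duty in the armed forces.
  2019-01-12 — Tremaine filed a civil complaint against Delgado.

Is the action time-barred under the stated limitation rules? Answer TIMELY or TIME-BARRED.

The claim accrued on 2013-03-25, the date of the act.
The untolled deadline — 5 years after 2013-03-25 — is 2018-03-25.
Because the defendant's active military service ran from 2016-09-28 to 2017-09-17, the deadline is extended by 354 days to 2019-03-14.
No stated provision tolls the period for a criminal prosecution, so the interval from 2016-05-08 to 2016-07-18 has no effect on the deadline.
None of the other events listed affects the running of the period under the stated rules.
Filing on 2019-01-12 beat the 2019-03-14 deadline — the action is timely.

TIMELY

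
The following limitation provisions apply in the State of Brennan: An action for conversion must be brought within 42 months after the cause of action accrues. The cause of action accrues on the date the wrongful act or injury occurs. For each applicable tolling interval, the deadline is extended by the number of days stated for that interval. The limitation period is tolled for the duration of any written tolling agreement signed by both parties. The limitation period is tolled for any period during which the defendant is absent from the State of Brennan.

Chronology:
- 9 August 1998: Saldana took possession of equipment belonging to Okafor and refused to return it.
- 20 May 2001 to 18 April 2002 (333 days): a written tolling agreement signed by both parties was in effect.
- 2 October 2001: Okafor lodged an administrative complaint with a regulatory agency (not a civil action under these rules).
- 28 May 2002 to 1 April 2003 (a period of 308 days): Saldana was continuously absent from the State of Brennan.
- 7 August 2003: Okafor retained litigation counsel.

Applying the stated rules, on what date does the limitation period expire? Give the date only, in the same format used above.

12 November 2003

The cause of action accrued on 9 August 1998, the date of the act.
The untolled deadline — 42 months after 9 August 1998 — is 9 February 2002.
The period was tolled for 333 days by the written tolling agreement (20 May 2001 to 18 April 2002), pushing the deadline to 8 January 2003.
The period was tolled for 308 days by the defendant's absence from the jurisdiction (28 May 2002 to 1 April 2003), pushing the deadline to 12 November 2003.
None of the other events listed affects the running of the period under the stated rules.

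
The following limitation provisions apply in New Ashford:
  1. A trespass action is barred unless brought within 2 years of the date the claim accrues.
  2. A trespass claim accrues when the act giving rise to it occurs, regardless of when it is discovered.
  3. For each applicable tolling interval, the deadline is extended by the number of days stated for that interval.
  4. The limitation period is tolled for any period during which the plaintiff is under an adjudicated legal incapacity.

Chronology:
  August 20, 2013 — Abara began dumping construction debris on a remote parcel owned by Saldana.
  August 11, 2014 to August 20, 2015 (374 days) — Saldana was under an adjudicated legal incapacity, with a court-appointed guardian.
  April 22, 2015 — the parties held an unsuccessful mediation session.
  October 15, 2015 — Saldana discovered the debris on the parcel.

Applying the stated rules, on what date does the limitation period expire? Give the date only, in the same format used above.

Accrual is governed by the date of the act, so the period began to run on August 20, 2013; the later discovery on October 15, 2015 is irrelevant under the stated rule.
The untolled deadline — 2 years after August 20, 2013 — is August 20, 2015.
The plaintiff's legal incapacity from August 11, 2014 to August 20, 2015 tolled the period for 374 days, extending the deadline to August 28, 2016.
The other events in the timeline have no effect on the limitation period under the stated rules.

August 28, 2016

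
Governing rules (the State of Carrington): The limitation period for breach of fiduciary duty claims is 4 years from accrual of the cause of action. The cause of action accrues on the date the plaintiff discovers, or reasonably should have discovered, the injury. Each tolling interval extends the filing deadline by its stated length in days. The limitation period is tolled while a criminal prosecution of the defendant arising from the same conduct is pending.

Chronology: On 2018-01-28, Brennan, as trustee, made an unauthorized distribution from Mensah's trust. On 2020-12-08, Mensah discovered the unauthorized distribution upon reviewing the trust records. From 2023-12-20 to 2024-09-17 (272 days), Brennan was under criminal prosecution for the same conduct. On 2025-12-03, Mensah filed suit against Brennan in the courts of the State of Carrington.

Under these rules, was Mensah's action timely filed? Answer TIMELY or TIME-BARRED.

TIME-BARRED

Accrual is tied to discovery, so the period began on 2020-12-08 rather than on 2018-01-28 when the act occurred.
Adding the 4 years base period to 2020-12-08 gives a deadline of 2024-12-08, before any tolling.
The pending criminal prosecution from 2023-12-20 to 2024-09-17 tolled the period for 272 days, extending the deadline to 2025-09-06.
The 2025-12-03 filing falls after the 2025-09-06 deadline; the claim is time-barred.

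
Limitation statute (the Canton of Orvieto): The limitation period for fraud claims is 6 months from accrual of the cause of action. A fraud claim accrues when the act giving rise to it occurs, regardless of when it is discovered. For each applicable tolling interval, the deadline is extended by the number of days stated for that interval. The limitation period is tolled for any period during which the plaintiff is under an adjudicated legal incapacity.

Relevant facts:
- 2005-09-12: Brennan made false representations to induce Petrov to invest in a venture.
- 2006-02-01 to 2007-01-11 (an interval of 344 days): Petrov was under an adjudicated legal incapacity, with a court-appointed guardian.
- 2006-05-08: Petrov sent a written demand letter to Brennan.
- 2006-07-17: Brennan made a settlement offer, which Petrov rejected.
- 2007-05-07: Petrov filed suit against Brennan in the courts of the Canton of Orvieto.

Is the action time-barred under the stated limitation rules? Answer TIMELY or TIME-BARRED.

TIME-BARRED

The limitation period began to run on 2005-09-12.
The untolled deadline — 6 months after 2005-09-12 — is 2006-03-12.
The period was tolled for 344 days by the plaintiff's legal incapacity (2006-02-01 to 2007-01-11), pushing the deadline to 2007-02-19.
The other events in the timeline have no effect on the limitation period under the stated rules.
Petrov filed on 2007-05-07, after the 2007-02-19 deadline, so the action is time-barred.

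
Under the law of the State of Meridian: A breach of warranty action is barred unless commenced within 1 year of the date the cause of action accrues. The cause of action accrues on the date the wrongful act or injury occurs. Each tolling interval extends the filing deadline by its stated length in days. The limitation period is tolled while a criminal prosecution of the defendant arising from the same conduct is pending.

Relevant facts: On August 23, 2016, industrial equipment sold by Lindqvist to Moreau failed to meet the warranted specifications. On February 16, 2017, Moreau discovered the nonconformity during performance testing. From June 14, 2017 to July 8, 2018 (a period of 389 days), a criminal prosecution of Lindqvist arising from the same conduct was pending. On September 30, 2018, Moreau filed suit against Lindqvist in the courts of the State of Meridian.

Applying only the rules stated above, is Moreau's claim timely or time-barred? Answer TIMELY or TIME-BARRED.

Because the rule ties accrual to occurrence, the claim accrued on August 23, 2016, not on the February 16, 2017 discovery date.
1 year from August 23, 2016 is August 23, 2017.
The pending criminal prosecution from June 14, 2017 to July 8, 2018 tolled the period for 389 days, extending the deadline to September 16, 2018.
The September 30, 2018 filing falls after the September 16, 2018 deadline; the claim is time-barred.

TIME-BARRED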